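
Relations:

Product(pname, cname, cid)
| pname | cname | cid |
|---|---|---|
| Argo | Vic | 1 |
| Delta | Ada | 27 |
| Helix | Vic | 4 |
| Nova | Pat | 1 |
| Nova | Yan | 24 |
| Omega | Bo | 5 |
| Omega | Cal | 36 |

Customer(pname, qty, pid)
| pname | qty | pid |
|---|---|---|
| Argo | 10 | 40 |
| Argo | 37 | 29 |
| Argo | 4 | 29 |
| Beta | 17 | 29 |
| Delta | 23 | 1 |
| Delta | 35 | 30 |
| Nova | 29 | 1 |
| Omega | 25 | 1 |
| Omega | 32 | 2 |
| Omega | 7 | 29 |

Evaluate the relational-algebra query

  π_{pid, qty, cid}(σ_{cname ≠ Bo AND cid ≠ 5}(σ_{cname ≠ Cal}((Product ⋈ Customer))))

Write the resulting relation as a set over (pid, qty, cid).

{(1, 23, 27), (1, 29, 1), (1, 29, 24), (29, 37, 1), (29, 4, 1), (30, 35, 27), (40, 10, 1)}

Natural join on pname: {(Argo, Vic, 1, 10, 40), (Argo, Vic, 1, 37, 29), (Argo, Vic, 1, 4, 29), (Delta, Ada, 27, 23, 1), (Delta, Ada, 27, 35, 30), (Nova, Pat, 1, 29, 1), (Nova, Yan, 24, 29, 1), (Omega, Bo, 5, 25, 1), (Omega, Bo, 5, 32, 2), (Omega, Bo, 5, 7, 29), (Omega, Cal, 36, 25, 1), (Omega, Cal, 36, 32, 2), (Omega, Cal, 36, 7, 29)}
σ[cname ≠ Cal]: keep tuples satisfying cname ≠ Cal → {(Argo, Vic, 1, 10, 40), (Argo, Vic, 1, 37, 29), (Argo, Vic, 1, 4, 29), (Delta, Ada, 27, 23, 1), (Delta, Ada, 27, 35, 30), (Nova, Pat, 1, 29, 1), (Nova, Yan, 24, 29, 1), (Omega, Bo, 5, 25, 1), (Omega, Bo, 5, 32, 2), (Omega, Bo, 5, 7, 29)}
σ[cname ≠ Bo AND cid ≠ 5]: keep tuples satisfying cname ≠ Bo AND cid ≠ 5 → {(Argo, Vic, 1, 10, 40), (Argo, Vic, 1, 37, 29), (Argo, Vic, 1, 4, 29), (Delta, Ada, 27, 23, 1), (Delta, Ada, 27, 35, 30), (Nova, Pat, 1, 29, 1), (Nova, Yan, 24, 29, 1)}
Projecting to pid, qty, cid: {(1, 23, 27), (1, 29, 1), (1, 29, 24), (29, 37, 1), (29, 4, 1), (30, 35, 27), (40, 10, 1)}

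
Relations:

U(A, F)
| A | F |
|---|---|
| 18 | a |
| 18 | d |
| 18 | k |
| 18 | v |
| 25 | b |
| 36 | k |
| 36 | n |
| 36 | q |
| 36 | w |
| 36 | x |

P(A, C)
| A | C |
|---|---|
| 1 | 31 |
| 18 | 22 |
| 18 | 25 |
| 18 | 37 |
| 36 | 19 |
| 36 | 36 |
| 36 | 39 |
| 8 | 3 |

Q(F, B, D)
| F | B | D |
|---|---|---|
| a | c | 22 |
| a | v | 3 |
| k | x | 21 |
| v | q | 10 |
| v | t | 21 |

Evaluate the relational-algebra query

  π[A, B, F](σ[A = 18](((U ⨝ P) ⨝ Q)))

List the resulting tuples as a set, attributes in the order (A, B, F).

U ⋈ P (natural join on A): {(18, a, 22), (18, a, 25), (18, a, 37), (18, d, 22), (18, d, 25), (18, d, 37), (18, k, 22), (18, k, 25), (18, k, 37), (18, v, 22), (18, v, 25), (18, v, 37), (36, k, 19), (36, k, 36), (36, k, 39), (36, n, 19), (36, n, 36), (36, n, 39), (36, q, 19), (36, q, 36), (36, q, 39), (36, w, 19), (36, w, 36), (36, w, 39), (36, x, 19), (36, x, 36), (36, x, 39)}
(U ⨝ P) ⋈ Q (natural join on F): {(18, a, 22, c, 22), (18, a, 22, v, 3), (18, a, 25, c, 22), (18, a, 25, v, 3), (18, a, 37, c, 22), (18, a, 37, v, 3), (18, k, 22, x, 21), (18, k, 25, x, 21), (18, k, 37, x, 21), (18, v, 22, q, 10), (18, v, 22, t, 21), (18, v, 25, q, 10), (18, v, 25, t, 21), (18, v, 37, q, 10), (18, v, 37, t, 21), (36, k, 19, x, 21), (36, k, 36, x, 21), (36, k, 39, x, 21)}
Filtering on A = 18 leaves {(18, a, 22, c, 22), (18, a, 22, v, 3), (18, a, 25, c, 22), (18, a, 25, v, 3), (18, a, 37, c, 22), (18, a, 37, v, 3), (18, k, 22, x, 21), (18, k, 25, x, 21), (18, k, 37, x, 21), (18, v, 22, q, 10), (18, v, 22, t, 21), (18, v, 25, q, 10), (18, v, 25, t, 21), (18, v, 37, q, 10), (18, v, 37, t, 21)}.
π[A, B, F]: project onto (A, B, F) (10 duplicate(s) eliminated) → {(18, c, a), (18, q, v), (18, t, v), (18, v, a), (18, x, k)}

{(18, c, a), (18, q, v), (18, t, v), (18, v, a), (18, x, k)}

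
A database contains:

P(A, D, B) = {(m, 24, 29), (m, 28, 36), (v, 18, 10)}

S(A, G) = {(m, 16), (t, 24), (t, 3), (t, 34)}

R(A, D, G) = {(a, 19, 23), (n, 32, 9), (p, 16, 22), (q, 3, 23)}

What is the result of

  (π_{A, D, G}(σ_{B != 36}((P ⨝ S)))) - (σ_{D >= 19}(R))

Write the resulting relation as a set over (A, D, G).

{(m, 24, 16)}

Joining P and S on A yields {(m, 24, 29, 16), (m, 28, 36, 16)}.
Selection B != 36: {(m, 24, 29, 16)}
Projecting to A, D, G: {(m, 24, 16)}
Selection D >= 19: {(a, 19, 23), (n, 32, 9)}
Set difference of the two operands is {(m, 24, 16)}.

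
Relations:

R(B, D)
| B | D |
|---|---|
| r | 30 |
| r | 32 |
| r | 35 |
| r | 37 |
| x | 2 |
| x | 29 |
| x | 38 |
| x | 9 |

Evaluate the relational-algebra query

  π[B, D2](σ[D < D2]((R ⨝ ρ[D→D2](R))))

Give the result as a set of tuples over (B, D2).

{(r, 32), (r, 35), (r, 37), (x, 29), (x, 38), (x, 9)}

ρ[D→D2]: schema becomes (B, D2); tuples unchanged.
Joining R and ρ[D→D2](R) on B yields {(r, 30, 30), (r, 30, 32), (r, 30, 35), (r, 30, 37), (r, 32, 30), (r, 32, 32), (r, 32, 35), (r, 32, 37), (r, 35, 30), (r, 35, 32), (r, 35, 35), (r, 35, 37), (r, 37, 30), (r, 37, 32), (r, 37, 35), (r, 37, 37), (x, 2, 2), (x, 2, 29), (x, 2, 38), (x, 2, 9), (x, 29, 2), (x, 29, 29), (x, 29, 38), (x, 29, 9), (x, 38, 2), (x, 38, 29), (x, 38, 38), (x, 38, 9), (x, 9, 2), (x, 9, 29), (x, 9, 38), (x, 9, 9)}.
Apply σ_{D < D2}; surviving tuples: {(r, 30, 32), (r, 30, 35), (r, 30, 37), (r, 32, 35), (r, 32, 37), (r, 35, 37), (x, 2, 29), (x, 2, 38), (x, 2, 9), (x, 29, 38), (x, 9, 29), (x, 9, 38)}
π_{B, D2} gives {(r, 32), (r, 35), (r, 37), (x, 29), (x, 38), (x, 9)} (6 duplicate(s) eliminated).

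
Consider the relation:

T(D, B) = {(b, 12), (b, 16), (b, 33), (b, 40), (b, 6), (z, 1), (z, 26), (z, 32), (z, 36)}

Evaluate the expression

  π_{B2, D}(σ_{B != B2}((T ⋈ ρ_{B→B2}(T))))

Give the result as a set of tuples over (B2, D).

{(1, z), (12, b), (16, b), (26, z), (32, z), (33, b), (36, z), (40, b), (6, b)}

ρ[B→B2]: schema becomes (D, B2); tuples unchanged.
Natural join on D: {(b, 12, 12), (b, 12, 16), (b, 12, 33), (b, 12, 40), (b, 12, 6), (b, 16, 12), (b, 16, 16), (b, 16, 33), (b, 16, 40), (b, 16, 6), (b, 33, 12), (b, 33, 16), (b, 33, 33), (b, 33, 40), (b, 33, 6), (b, 40, 12), (b, 40, 16), (b, 40, 33), (b, 40, 40), (b, 40, 6), (b, 6, 12), (b, 6, 16), (b, 6, 33), (b, 6, 40), (b, 6, 6), (z, 1, 1), (z, 1, 26), (z, 1, 32), (z, 1, 36), (z, 26, 1), (z, 26, 26), (z, 26, 32), (z, 26, 36), (z, 32, 1), (z, 32, 26), (z, 32, 32), (z, 32, 36), (z, 36, 1), (z, 36, 26), (z, 36, 32), (z, 36, 36)}
Apply σ_{B != B2}; surviving tuples: {(b, 12, 16), (b, 12, 33), (b, 12, 40), (b, 12, 6), (b, 16, 12), (b, 16, 33), (b, 16, 40), (b, 16, 6), (b, 33, 12), (b, 33, 16), (b, 33, 40), (b, 33, 6), (b, 40, 12), (b, 40, 16), (b, 40, 33), (b, 40, 6), (b, 6, 12), (b, 6, 16), (b, 6, 33), (b, 6, 40), (z, 1, 26), (z, 1, 32), (z, 1, 36), (z, 26, 1), (z, 26, 32), (z, 26, 36), (z, 32, 1), (z, 32, 26), (z, 32, 36), (z, 36, 1), (z, 36, 26), (z, 36, 32)}
π[B2, D]: project onto (B2, D) (23 duplicate(s) eliminated) → {(1, z), (12, b), (16, b), (26, z), (32, z), (33, b), (36, z), (40, b), (6, b)}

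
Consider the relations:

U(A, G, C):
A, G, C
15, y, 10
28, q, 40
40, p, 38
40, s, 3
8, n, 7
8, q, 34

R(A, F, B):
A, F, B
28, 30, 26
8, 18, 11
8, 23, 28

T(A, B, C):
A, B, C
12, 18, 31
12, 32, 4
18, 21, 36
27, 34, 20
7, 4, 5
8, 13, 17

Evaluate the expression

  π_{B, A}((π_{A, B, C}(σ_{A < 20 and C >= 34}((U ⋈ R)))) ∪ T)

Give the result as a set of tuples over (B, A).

{(11, 8), (13, 8), (18, 12), (21, 18), (28, 8), (32, 12), (34, 27), (4, 7)}

Joining U and R on A yields {(28, q, 40, 30, 26), (8, n, 7, 18, 11), (8, n, 7, 23, 28), (8, q, 34, 18, 11), (8, q, 34, 23, 28)}.
Filtering on A < 20 and C >= 34 leaves {(8, q, 34, 18, 11), (8, q, 34, 23, 28)}.
π[A, B, C]: project onto (A, B, C) → {(8, 11, 34), (8, 28, 34)}
Union: {(8, 11, 34), (8, 28, 34)} with {(12, 18, 31), (12, 32, 4), (18, 21, 36), (27, 34, 20), (7, 4, 5), (8, 13, 17)} → {(12, 18, 31), (12, 32, 4), (18, 21, 36), (27, 34, 20), (7, 4, 5), (8, 11, 34), (8, 13, 17), (8, 28, 34)}
π[B, A]: project onto (B, A) → {(11, 8), (13, 8), (18, 12), (21, 18), (28, 8), (32, 12), (34, 27), (4, 7)}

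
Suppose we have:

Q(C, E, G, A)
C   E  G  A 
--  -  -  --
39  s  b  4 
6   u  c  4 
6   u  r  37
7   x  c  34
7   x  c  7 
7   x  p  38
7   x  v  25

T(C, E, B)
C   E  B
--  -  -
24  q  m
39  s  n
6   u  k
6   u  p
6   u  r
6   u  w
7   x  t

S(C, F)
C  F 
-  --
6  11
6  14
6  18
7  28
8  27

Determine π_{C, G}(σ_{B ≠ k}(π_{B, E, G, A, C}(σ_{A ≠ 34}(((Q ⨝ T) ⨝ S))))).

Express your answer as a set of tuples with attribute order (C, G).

{(6, c), (6, r), (7, c), (7, p), (7, v)}

Joining Q and T on C, E yields {(39, s, b, 4, n), (6, u, c, 4, k), (6, u, c, 4, p), (6, u, c, 4, r), (6, u, c, 4, w), (6, u, r, 37, k), (6, u, r, 37, p), (6, u, r, 37, r), (6, u, r, 37, w), (7, x, c, 34, t), (7, x, c, 7, t), (7, x, p, 38, t), (7, x, v, 25, t)}.
Joining (Q ⨝ T) and S on C yields {(6, u, c, 4, k, 11), (6, u, c, 4, k, 14), (6, u, c, 4, k, 18), (6, u, c, 4, p, 11), (6, u, c, 4, p, 14), (6, u, c, 4, p, 18), (6, u, c, 4, r, 11), (6, u, c, 4, r, 14), (6, u, c, 4, r, 18), (6, u, c, 4, w, 11), (6, u, c, 4, w, 14), (6, u, c, 4, w, 18), (6, u, r, 37, k, 11), (6, u, r, 37, k, 14), (6, u, r, 37, k, 18), (6, u, r, 37, p, 11), (6, u, r, 37, p, 14), (6, u, r, 37, p, 18), (6, u, r, 37, r, 11), (6, u, r, 37, r, 14), (6, u, r, 37, r, 18), (6, u, r, 37, w, 11), (6, u, r, 37, w, 14), (6, u, r, 37, w, 18), (7, x, c, 34, t, 28), (7, x, c, 7, t, 28), (7, x, p, 38, t, 28), (7, x, v, 25, t, 28)}.
Apply σ_{A ≠ 34}; surviving tuples: {(6, u, c, 4, k, 11), (6, u, c, 4, k, 14), (6, u, c, 4, k, 18), (6, u, c, 4, p, 11), (6, u, c, 4, p, 14), (6, u, c, 4, p, 18), (6, u, c, 4, r, 11), (6, u, c, 4, r, 14), (6, u, c, 4, r, 18), (6, u, c, 4, w, 11), (6, u, c, 4, w, 14), (6, u, c, 4, w, 18), (6, u, r, 37, k, 11), (6, u, r, 37, k, 14), (6, u, r, 37, k, 18), (6, u, r, 37, p, 11), (6, u, r, 37, p, 14), (6, u, r, 37, p, 18), (6, u, r, 37, r, 11), (6, u, r, 37, r, 14), (6, u, r, 37, r, 18), (6, u, r, 37, w, 11), (6, u, r, 37, w, 14), (6, u, r, 37, w, 18), (7, x, c, 7, t, 28), (7, x, p, 38, t, 28), (7, x, v, 25, t, 28)}
π[B, E, G, A, C]: project onto (B, E, G, A, C) (16 duplicate(s) eliminated) → {(k, u, c, 4, 6), (k, u, r, 37, 6), (p, u, c, 4, 6), (p, u, r, 37, 6), (r, u, c, 4, 6), (r, u, r, 37, 6), (t, x, c, 7, 7), (t, x, p, 38, 7), (t, x, v, 25, 7), (w, u, c, 4, 6), (w, u, r, 37, 6)}
Apply σ_{B ≠ k}; surviving tuples: {(p, u, c, 4, 6), (p, u, r, 37, 6), (r, u, c, 4, 6), (r, u, r, 37, 6), (t, x, c, 7, 7), (t, x, p, 38, 7), (t, x, v, 25, 7), (w, u, c, 4, 6), (w, u, r, 37, 6)}
π[C, G]: project onto (C, G) (4 duplicate(s) eliminated) → {(6, c), (6, r), (7, c), (7, p), (7, v)}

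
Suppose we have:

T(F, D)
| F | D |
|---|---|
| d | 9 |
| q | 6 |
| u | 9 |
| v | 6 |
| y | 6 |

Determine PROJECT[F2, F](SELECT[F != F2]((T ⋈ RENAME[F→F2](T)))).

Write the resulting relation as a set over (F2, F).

{(d, u), (q, v), (q, y), (u, d), (v, q), (v, y), (y, q), (y, v)}

ρ[F→F2]: schema becomes (F2, D); tuples unchanged.
T ⋈ RENAME[F→F2](T) (natural join on D): {(d, 9, d), (d, 9, u), (q, 6, q), (q, 6, v), (q, 6, y), (u, 9, d), (u, 9, u), (v, 6, q), (v, 6, v), (v, 6, y), (y, 6, q), (y, 6, v), (y, 6, y)}
Selection F != F2: {(d, 9, u), (q, 6, v), (q, 6, y), (u, 9, d), (v, 6, q), (v, 6, y), (y, 6, q), (y, 6, v)}
π_{F2, F} gives {(d, u), (q, v), (q, y), (u, d), (v, q), (v, y), (y, q), (y, v)}.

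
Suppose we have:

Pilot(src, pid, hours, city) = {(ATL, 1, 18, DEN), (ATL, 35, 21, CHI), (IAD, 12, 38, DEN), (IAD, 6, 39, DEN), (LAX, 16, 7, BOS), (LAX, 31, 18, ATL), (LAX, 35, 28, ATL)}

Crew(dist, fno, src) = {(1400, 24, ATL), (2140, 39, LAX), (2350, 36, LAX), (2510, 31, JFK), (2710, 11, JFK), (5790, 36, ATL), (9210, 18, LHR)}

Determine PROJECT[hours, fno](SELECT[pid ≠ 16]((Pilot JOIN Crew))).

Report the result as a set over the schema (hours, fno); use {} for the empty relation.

Pilot ⋈ Crew (natural join on src): {(ATL, 1, 18, DEN, 1400, 24), (ATL, 1, 18, DEN, 5790, 36), (ATL, 35, 21, CHI, 1400, 24), (ATL, 35, 21, CHI, 5790, 36), (LAX, 16, 7, BOS, 2140, 39), (LAX, 16, 7, BOS, 2350, 36), (LAX, 31, 18, ATL, 2140, 39), (LAX, 31, 18, ATL, 2350, 36), (LAX, 35, 28, ATL, 2140, 39), (LAX, 35, 28, ATL, 2350, 36)}
σ[pid ≠ 16]: keep tuples satisfying pid ≠ 16 → {(ATL, 1, 18, DEN, 1400, 24), (ATL, 1, 18, DEN, 5790, 36), (ATL, 35, 21, CHI, 1400, 24), (ATL, 35, 21, CHI, 5790, 36), (LAX, 31, 18, ATL, 2140, 39), (LAX, 31, 18, ATL, 2350, 36), (LAX, 35, 28, ATL, 2140, 39), (LAX, 35, 28, ATL, 2350, 36)}
Keep only column(s) hours, fno (1 duplicate(s) eliminated): {(18, 24), (18, 36), (18, 39), (21, 24), (21, 36), (28, 36), (28, 39)}

{(18, 24), (18, 36), (18, 39), (21, 24), (21, 36), (28, 36), (28, 39)}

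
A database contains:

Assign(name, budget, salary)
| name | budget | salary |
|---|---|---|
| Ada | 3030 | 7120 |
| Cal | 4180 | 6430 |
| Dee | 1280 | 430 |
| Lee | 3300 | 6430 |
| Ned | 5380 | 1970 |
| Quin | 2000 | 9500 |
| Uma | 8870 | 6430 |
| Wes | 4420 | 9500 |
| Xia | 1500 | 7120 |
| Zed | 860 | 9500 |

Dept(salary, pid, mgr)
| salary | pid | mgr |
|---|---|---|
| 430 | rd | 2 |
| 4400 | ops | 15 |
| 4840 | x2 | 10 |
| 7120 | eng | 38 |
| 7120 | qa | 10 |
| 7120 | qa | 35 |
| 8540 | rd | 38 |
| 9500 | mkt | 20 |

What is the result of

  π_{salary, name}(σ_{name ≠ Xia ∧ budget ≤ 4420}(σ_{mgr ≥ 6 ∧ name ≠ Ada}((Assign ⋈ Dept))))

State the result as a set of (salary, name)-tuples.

{(9500, Quin), (9500, Wes), (9500, Zed)}

Assign ⋈ Dept (natural join on salary): {(Ada, 3030, 7120, eng, 38), (Ada, 3030, 7120, qa, 10), (Ada, 3030, 7120, qa, 35), (Dee, 1280, 430, rd, 2), (Quin, 2000, 9500, mkt, 20), (Wes, 4420, 9500, mkt, 20), (Xia, 1500, 7120, eng, 38), (Xia, 1500, 7120, qa, 10), (Xia, 1500, 7120, qa, 35), (Zed, 860, 9500, mkt, 20)}
σ[mgr ≥ 6 ∧ name ≠ Ada]: keep tuples satisfying mgr ≥ 6 ∧ name ≠ Ada → {(Quin, 2000, 9500, mkt, 20), (Wes, 4420, 9500, mkt, 20), (Xia, 1500, 7120, eng, 38), (Xia, 1500, 7120, qa, 10), (Xia, 1500, 7120, qa, 35), (Zed, 860, 9500, mkt, 20)}
σ[name ≠ Xia ∧ budget ≤ 4420]: keep tuples satisfying name ≠ Xia ∧ budget ≤ 4420 → {(Quin, 2000, 9500, mkt, 20), (Wes, 4420, 9500, mkt, 20), (Zed, 860, 9500, mkt, 20)}
π[salary, name]: project onto (salary, name) → {(9500, Quin), (9500, Wes), (9500, Zed)}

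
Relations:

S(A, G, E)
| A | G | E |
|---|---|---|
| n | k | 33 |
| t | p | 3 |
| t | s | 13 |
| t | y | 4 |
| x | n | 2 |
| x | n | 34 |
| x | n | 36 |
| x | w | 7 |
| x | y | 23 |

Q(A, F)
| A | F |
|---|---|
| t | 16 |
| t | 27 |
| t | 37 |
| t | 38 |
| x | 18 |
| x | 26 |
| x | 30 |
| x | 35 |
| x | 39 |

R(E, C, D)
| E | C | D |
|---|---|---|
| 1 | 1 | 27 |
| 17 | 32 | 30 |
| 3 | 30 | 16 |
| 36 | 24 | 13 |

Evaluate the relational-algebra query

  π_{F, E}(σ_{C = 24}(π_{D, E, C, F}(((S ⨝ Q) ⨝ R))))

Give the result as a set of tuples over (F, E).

S ⋈ Q (natural join on A): {(t, p, 3, 16), (t, p, 3, 27), (t, p, 3, 37), (t, p, 3, 38), (t, s, 13, 16), (t, s, 13, 27), (t, s, 13, 37), (t, s, 13, 38), (t, y, 4, 16), (t, y, 4, 27), (t, y, 4, 37), (t, y, 4, 38), (x, n, 2, 18), (x, n, 2, 26), (x, n, 2, 30), (x, n, 2, 35), (x, n, 2, 39), (x, n, 34, 18), (x, n, 34, 26), (x, n, 34, 30), (x, n, 34, 35), (x, n, 34, 39), (x, n, 36, 18), (x, n, 36, 26), (x, n, 36, 30), (x, n, 36, 35), (x, n, 36, 39), (x, w, 7, 18), (x, w, 7, 26), (x, w, 7, 30), (x, w, 7, 35), (x, w, 7, 39), (x, y, 23, 18), (x, y, 23, 26), (x, y, 23, 30), (x, y, 23, 35), (x, y, 23, 39)}
(S ⨝ Q) ⋈ R (natural join on E): {(t, p, 3, 16, 30, 16), (t, p, 3, 27, 30, 16), (t, p, 3, 37, 30, 16), (t, p, 3, 38, 30, 16), (x, n, 36, 18, 24, 13), (x, n, 36, 26, 24, 13), (x, n, 36, 30, 24, 13), (x, n, 36, 35, 24, 13), (x, n, 36, 39, 24, 13)}
π_{D, E, C, F} gives {(13, 36, 24, 18), (13, 36, 24, 26), (13, 36, 24, 30), (13, 36, 24, 35), (13, 36, 24, 39), (16, 3, 30, 16), (16, 3, 30, 27), (16, 3, 30, 37), (16, 3, 30, 38)}.
σ[C = 24]: keep tuples satisfying C = 24 → {(13, 36, 24, 18), (13, 36, 24, 26), (13, 36, 24, 30), (13, 36, 24, 35), (13, 36, 24, 39)}
π_{F, E} gives {(18, 36), (26, 36), (30, 36), (35, 36), (39, 36)}.

{(18, 36), (26, 36), (30, 36), (35, 36), (39, 36)}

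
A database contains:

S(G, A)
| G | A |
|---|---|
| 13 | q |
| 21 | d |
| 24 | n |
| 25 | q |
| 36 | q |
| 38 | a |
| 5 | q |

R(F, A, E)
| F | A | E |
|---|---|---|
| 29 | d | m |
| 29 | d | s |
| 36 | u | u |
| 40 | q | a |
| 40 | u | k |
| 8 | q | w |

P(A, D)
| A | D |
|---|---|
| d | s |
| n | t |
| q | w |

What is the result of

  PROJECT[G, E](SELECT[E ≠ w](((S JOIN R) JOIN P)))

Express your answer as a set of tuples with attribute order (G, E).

Natural join on A: {(13, q, 40, a), (13, q, 8, w), (21, d, 29, m), (21, d, 29, s), (25, q, 40, a), (25, q, 8, w), (36, q, 40, a), (36, q, 8, w), (5, q, 40, a), (5, q, 8, w)}
Natural join on A: {(13, q, 40, a, w), (13, q, 8, w, w), (21, d, 29, m, s), (21, d, 29, s, s), (25, q, 40, a, w), (25, q, 8, w, w), (36, q, 40, a, w), (36, q, 8, w, w), (5, q, 40, a, w), (5, q, 8, w, w)}
Selection E ≠ w: {(13, q, 40, a, w), (21, d, 29, m, s), (21, d, 29, s, s), (25, q, 40, a, w), (36, q, 40, a, w), (5, q, 40, a, w)}
π_{G, E} gives {(13, a), (21, m), (21, s), (25, a), (36, a), (5, a)}.

{(13, a), (21, m), (21, s), (25, a), (36, a), (5, a)}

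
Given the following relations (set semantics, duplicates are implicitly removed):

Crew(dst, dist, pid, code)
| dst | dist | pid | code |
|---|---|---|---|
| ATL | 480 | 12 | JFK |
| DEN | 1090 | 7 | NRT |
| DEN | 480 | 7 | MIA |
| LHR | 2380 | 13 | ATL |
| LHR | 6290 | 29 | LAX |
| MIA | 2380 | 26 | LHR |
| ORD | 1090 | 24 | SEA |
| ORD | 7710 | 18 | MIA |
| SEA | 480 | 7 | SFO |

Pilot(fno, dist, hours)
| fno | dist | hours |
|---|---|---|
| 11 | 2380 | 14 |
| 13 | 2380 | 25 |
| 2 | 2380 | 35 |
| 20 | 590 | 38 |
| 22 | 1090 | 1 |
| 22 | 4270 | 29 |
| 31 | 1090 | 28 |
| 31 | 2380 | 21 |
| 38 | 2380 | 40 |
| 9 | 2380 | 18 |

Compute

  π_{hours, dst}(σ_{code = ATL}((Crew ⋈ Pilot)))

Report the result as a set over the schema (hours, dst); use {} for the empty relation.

Crew ⋈ Pilot (natural join on dist): {(DEN, 1090, 7, NRT, 22, 1), (DEN, 1090, 7, NRT, 31, 28), (LHR, 2380, 13, ATL, 11, 14), (LHR, 2380, 13, ATL, 13, 25), (LHR, 2380, 13, ATL, 2, 35), (LHR, 2380, 13, ATL, 31, 21), (LHR, 2380, 13, ATL, 38, 40), (LHR, 2380, 13, ATL, 9, 18), (MIA, 2380, 26, LHR, 11, 14), (MIA, 2380, 26, LHR, 13, 25), (MIA, 2380, 26, LHR, 2, 35), (MIA, 2380, 26, LHR, 31, 21), (MIA, 2380, 26, LHR, 38, 40), (MIA, 2380, 26, LHR, 9, 18), (ORD, 1090, 24, SEA, 22, 1), (ORD, 1090, 24, SEA, 31, 28)}
σ[code = ATL]: keep tuples satisfying code = ATL → {(LHR, 2380, 13, ATL, 11, 14), (LHR, 2380, 13, ATL, 13, 25), (LHR, 2380, 13, ATL, 2, 35), (LHR, 2380, 13, ATL, 31, 21), (LHR, 2380, 13, ATL, 38, 40), (LHR, 2380, 13, ATL, 9, 18)}
π[hours, dst]: project onto (hours, dst) → {(14, LHR), (18, LHR), (21, LHR), (25, LHR), (35, LHR), (40, LHR)}

{(14, LHR), (18, LHR), (21, LHR), (25, LHR), (35, LHR), (40, LHR)}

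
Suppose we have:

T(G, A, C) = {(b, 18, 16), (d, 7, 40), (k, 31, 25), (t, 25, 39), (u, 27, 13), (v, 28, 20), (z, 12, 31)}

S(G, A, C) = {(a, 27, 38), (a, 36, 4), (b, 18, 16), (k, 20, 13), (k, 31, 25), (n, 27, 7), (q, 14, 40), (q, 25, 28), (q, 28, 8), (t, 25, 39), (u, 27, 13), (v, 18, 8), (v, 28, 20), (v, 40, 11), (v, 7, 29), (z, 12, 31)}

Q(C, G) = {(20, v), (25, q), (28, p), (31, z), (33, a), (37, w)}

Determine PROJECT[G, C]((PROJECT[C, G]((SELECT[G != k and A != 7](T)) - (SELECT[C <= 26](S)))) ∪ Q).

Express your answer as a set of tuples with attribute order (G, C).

Filtering on G != k and A != 7 leaves {(b, 18, 16), (t, 25, 39), (u, 27, 13), (v, 28, 20), (z, 12, 31)}.
Filtering on C <= 26 leaves {(a, 36, 4), (b, 18, 16), (k, 20, 13), (k, 31, 25), (n, 27, 7), (q, 28, 8), (u, 27, 13), (v, 18, 8), (v, 28, 20), (v, 40, 11)}.
Taking the difference: {(t, 25, 39), (z, 12, 31)}
π[C, G]: project onto (C, G) → {(31, z), (39, t)}
Taking the union: {(20, v), (25, q), (28, p), (31, z), (33, a), (37, w), (39, t)}
π[G, C]: project onto (G, C) → {(a, 33), (p, 28), (q, 25), (t, 39), (v, 20), (w, 37), (z, 31)}

{(a, 33), (p, 28), (q, 25), (t, 39), (v, 20), (w, 37), (z, 31)}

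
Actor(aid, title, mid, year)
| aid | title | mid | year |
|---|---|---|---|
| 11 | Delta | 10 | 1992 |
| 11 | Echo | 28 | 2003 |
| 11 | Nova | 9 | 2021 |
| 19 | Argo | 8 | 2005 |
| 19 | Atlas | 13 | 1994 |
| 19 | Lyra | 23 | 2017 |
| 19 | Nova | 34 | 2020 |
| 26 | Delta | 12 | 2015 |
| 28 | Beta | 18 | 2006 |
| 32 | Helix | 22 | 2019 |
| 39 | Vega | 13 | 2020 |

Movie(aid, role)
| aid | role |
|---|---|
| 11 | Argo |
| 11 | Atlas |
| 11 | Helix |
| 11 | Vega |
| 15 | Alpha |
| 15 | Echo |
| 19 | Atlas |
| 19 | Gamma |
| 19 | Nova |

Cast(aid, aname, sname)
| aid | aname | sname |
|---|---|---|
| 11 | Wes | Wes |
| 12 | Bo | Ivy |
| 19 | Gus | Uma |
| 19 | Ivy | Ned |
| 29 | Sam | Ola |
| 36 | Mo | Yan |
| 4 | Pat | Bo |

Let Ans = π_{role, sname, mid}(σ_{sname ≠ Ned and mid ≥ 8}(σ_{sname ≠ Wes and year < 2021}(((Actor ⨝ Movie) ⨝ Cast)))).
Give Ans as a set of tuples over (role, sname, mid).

Actor ⋈ Movie (natural join on aid): {(11, Delta, 10, 1992, Argo), (11, Delta, 10, 1992, Atlas), (11, Delta, 10, 1992, Helix), (11, Delta, 10, 1992, Vega), (11, Echo, 28, 2003, Argo), (11, Echo, 28, 2003, Atlas), (11, Echo, 28, 2003, Helix), (11, Echo, 28, 2003, Vega), (11, Nova, 9, 2021, Argo), (11, Nova, 9, 2021, Atlas), (11, Nova, 9, 2021, Helix), (11, Nova, 9, 2021, Vega), (19, Argo, 8, 2005, Atlas), (19, Argo, 8, 2005, Gamma), (19, Argo, 8, 2005, Nova), (19, Atlas, 13, 1994, Atlas), (19, Atlas, 13, 1994, Gamma), (19, Atlas, 13, 1994, Nova), (19, Lyra, 23, 2017, Atlas), (19, Lyra, 23, 2017, Gamma), (19, Lyra, 23, 2017, Nova), (19, Nova, 34, 2020, Atlas), (19, Nova, 34, 2020, Gamma), (19, Nova, 34, 2020, Nova)}
(Actor ⨝ Movie) ⋈ Cast (natural join on aid): {(11, Delta, 10, 1992, Argo, Wes, Wes), (11, Delta, 10, 1992, Atlas, Wes, Wes), (11, Delta, 10, 1992, Helix, Wes, Wes), (11, Delta, 10, 1992, Vega, Wes, Wes), (11, Echo, 28, 2003, Argo, Wes, Wes), (11, Echo, 28, 2003, Atlas, Wes, Wes), (11, Echo, 28, 2003, Helix, Wes, Wes), (11, Echo, 28, 2003, Vega, Wes, Wes), (11, Nova, 9, 2021, Argo, Wes, Wes), (11, Nova, 9, 2021, Atlas, Wes, Wes), (11, Nova, 9, 2021, Helix, Wes, Wes), (11, Nova, 9, 2021, Vega, Wes, Wes), (19, Argo, 8, 2005, Atlas, Gus, Uma), (19, Argo, 8, 2005, Atlas, Ivy, Ned), (19, Argo, 8, 2005, Gamma, Gus, Uma), (19, Argo, 8, 2005, Gamma, Ivy, Ned), (19, Argo, 8, 2005, Nova, Gus, Uma), (19, Argo, 8, 2005, Nova, Ivy, Ned), (19, Atlas, 13, 1994, Atlas, Gus, Uma), (19, Atlas, 13, 1994, Atlas, Ivy, Ned), (19, Atlas, 13, 1994, Gamma, Gus, Uma), (19, Atlas, 13, 1994, Gamma, Ivy, Ned), (19, Atlas, 13, 1994, Nova, Gus, Uma), (19, Atlas, 13, 1994, Nova, Ivy, Ned), (19, Lyra, 23, 2017, Atlas, Gus, Uma), (19, Lyra, 23, 2017, Atlas, Ivy, Ned), (19, Lyra, 23, 2017, Gamma, Gus, Uma), (19, Lyra, 23, 2017, Gamma, Ivy, Ned), (19, Lyra, 23, 2017, Nova, Gus, Uma), (19, Lyra, 23, 2017, Nova, Ivy, Ned), (19, Nova, 34, 2020, Atlas, Gus, Uma), (19, Nova, 34, 2020, Atlas, Ivy, Ned), (19, Nova, 34, 2020, Gamma, Gus, Uma), (19, Nova, 34, 2020, Gamma, Ivy, Ned), (19, Nova, 34, 2020, Nova, Gus, Uma), (19, Nova, 34, 2020, Nova, Ivy, Ned)}
Filtering on sname ≠ Wes and year < 2021 leaves {(19, Argo, 8, 2005, Atlas, Gus, Uma), (19, Argo, 8, 2005, Atlas, Ivy, Ned), (19, Argo, 8, 2005, Gamma, Gus, Uma), (19, Argo, 8, 2005, Gamma, Ivy, Ned), (19, Argo, 8, 2005, Nova, Gus, Uma), (19, Argo, 8, 2005, Nova, Ivy, Ned), (19, Atlas, 13, 1994, Atlas, Gus, Uma), (19, Atlas, 13, 1994, Atlas, Ivy, Ned), (19, Atlas, 13, 1994, Gamma, Gus, Uma), (19, Atlas, 13, 1994, Gamma, Ivy, Ned), (19, Atlas, 13, 1994, Nova, Gus, Uma), (19, Atlas, 13, 1994, Nova, Ivy, Ned), (19, Lyra, 23, 2017, Atlas, Gus, Uma), (19, Lyra, 23, 2017, Atlas, Ivy, Ned), (19, Lyra, 23, 2017, Gamma, Gus, Uma), (19, Lyra, 23, 2017, Gamma, Ivy, Ned), (19, Lyra, 23, 2017, Nova, Gus, Uma), (19, Lyra, 23, 2017, Nova, Ivy, Ned), (19, Nova, 34, 2020, Atlas, Gus, Uma), (19, Nova, 34, 2020, Atlas, Ivy, Ned), (19, Nova, 34, 2020, Gamma, Gus, Uma), (19, Nova, 34, 2020, Gamma, Ivy, Ned), (19, Nova, 34, 2020, Nova, Gus, Uma), (19, Nova, 34, 2020, Nova, Ivy, Ned)}.
Filtering on sname ≠ Ned and mid ≥ 8 leaves {(19, Argo, 8, 2005, Atlas, Gus, Uma), (19, Argo, 8, 2005, Gamma, Gus, Uma), (19, Argo, 8, 2005, Nova, Gus, Uma), (19, Atlas, 13, 1994, Atlas, Gus, Uma), (19, Atlas, 13, 1994, Gamma, Gus, Uma), (19, Atlas, 13, 1994, Nova, Gus, Uma), (19, Lyra, 23, 2017, Atlas, Gus, Uma), (19, Lyra, 23, 2017, Gamma, Gus, Uma), (19, Lyra, 23, 2017, Nova, Gus, Uma), (19, Nova, 34, 2020, Atlas, Gus, Uma), (19, Nova, 34, 2020, Gamma, Gus, Uma), (19, Nova, 34, 2020, Nova, Gus, Uma)}.
Projecting to role, sname, mid: {(Atlas, Uma, 13), (Atlas, Uma, 23), (Atlas, Uma, 34), (Atlas, Uma, 8), (Gamma, Uma, 13), (Gamma, Uma, 23), (Gamma, Uma, 34), (Gamma, Uma, 8), (Nova, Uma, 13), (Nova, Uma, 23), (Nova, Uma, 34), (Nova, Uma, 8)}

{(Atlas, Uma, 13), (Atlas, Uma, 23), (Atlas, Uma, 34), (Atlas, Uma, 8), (Gamma, Uma, 13), (Gamma, Uma, 23), (Gamma, Uma, 34), (Gamma, Uma, 8), (Nova, Uma, 13), (Nova, Uma, 23), (Nova, Uma, 34), (Nova, Uma, 8)}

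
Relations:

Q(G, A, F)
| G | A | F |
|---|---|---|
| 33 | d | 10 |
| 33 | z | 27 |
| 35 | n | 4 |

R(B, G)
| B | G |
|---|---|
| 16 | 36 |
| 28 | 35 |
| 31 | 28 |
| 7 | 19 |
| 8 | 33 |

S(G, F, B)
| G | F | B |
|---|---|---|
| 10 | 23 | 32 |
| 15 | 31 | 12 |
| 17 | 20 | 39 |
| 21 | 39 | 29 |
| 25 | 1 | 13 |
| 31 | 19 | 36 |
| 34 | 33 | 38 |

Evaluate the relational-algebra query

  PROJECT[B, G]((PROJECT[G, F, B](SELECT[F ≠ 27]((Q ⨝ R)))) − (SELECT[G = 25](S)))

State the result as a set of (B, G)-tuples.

Natural join on G: {(33, d, 10, 8), (33, z, 27, 8), (35, n, 4, 28)}
σ[F ≠ 27]: keep tuples satisfying F ≠ 27 → {(33, d, 10, 8), (35, n, 4, 28)}
Projecting to G, F, B: {(33, 10, 8), (35, 4, 28)}
σ[G = 25]: keep tuples satisfying G = 25 → {(25, 1, 13)}
Difference: {(33, 10, 8), (35, 4, 28)} with {(25, 1, 13)} → {(33, 10, 8), (35, 4, 28)}
Projecting to B, G: {(28, 35), (8, 33)}

{(28, 35), (8, 33)}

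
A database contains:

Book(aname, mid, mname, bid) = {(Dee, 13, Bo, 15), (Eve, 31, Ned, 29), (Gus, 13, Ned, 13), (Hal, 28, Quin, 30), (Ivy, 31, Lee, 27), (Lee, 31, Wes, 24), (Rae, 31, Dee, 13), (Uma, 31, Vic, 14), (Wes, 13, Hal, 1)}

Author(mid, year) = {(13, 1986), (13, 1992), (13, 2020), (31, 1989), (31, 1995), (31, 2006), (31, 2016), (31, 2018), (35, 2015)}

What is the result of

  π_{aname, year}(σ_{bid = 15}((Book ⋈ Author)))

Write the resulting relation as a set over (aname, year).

{(Dee, 1986), (Dee, 1992), (Dee, 2020)}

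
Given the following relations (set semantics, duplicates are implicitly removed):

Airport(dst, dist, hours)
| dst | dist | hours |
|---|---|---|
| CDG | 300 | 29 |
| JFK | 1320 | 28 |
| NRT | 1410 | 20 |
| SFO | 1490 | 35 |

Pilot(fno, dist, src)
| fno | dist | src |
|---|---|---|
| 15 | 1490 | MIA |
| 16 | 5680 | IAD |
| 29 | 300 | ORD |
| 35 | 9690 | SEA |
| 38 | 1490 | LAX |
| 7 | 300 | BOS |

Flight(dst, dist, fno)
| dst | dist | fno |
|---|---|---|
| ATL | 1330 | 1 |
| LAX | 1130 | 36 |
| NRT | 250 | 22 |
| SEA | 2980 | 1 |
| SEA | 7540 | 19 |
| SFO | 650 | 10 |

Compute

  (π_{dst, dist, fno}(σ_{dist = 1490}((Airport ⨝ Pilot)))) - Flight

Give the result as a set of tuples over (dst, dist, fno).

{(SFO, 1490, 15), (SFO, 1490, 38)}

Joining Airport and Pilot on dist yields {(CDG, 300, 29, 29, ORD), (CDG, 300, 29, 7, BOS), (SFO, 1490, 35, 15, MIA), (SFO, 1490, 35, 38, LAX)}.
σ[dist = 1490]: keep tuples satisfying dist = 1490 → {(SFO, 1490, 35, 15, MIA), (SFO, 1490, 35, 38, LAX)}
π[dst, dist, fno]: project onto (dst, dist, fno) → {(SFO, 1490, 15), (SFO, 1490, 38)}
Taking the difference: {(SFO, 1490, 15), (SFO, 1490, 38)}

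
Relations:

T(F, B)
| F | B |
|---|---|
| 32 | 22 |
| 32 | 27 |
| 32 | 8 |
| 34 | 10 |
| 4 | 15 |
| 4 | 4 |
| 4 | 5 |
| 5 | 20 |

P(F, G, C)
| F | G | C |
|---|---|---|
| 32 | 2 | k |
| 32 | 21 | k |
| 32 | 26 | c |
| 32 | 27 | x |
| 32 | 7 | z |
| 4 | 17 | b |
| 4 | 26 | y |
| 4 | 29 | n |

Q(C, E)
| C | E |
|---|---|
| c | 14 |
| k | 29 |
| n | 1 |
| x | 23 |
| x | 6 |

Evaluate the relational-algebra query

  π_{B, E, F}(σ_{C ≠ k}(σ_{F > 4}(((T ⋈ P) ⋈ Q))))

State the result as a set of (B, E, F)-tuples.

{(22, 14, 32), (22, 23, 32), (22, 6, 32), (27, 14, 32), (27, 23, 32), (27, 6, 32), (8, 14, 32), (8, 23, 32), (8, 6, 32)}

T ⋈ P (natural join on F): {(32, 22, 2, k), (32, 22, 21, k), (32, 22, 26, c), (32, 22, 27, x), (32, 22, 7, z), (32, 27, 2, k), (32, 27, 21, k), (32, 27, 26, c), (32, 27, 27, x), (32, 27, 7, z), (32, 8, 2, k), (32, 8, 21, k), (32, 8, 26, c), (32, 8, 27, x), (32, 8, 7, z), (4, 15, 17, b), (4, 15, 26, y), (4, 15, 29, n), (4, 4, 17, b), (4, 4, 26, y), (4, 4, 29, n), (4, 5, 17, b), (4, 5, 26, y), (4, 5, 29, n)}
(T ⋈ P) ⋈ Q (natural join on C): {(32, 22, 2, k, 29), (32, 22, 21, k, 29), (32, 22, 26, c, 14), (32, 22, 27, x, 23), (32, 22, 27, x, 6), (32, 27, 2, k, 29), (32, 27, 21, k, 29), (32, 27, 26, c, 14), (32, 27, 27, x, 23), (32, 27, 27, x, 6), (32, 8, 2, k, 29), (32, 8, 21, k, 29), (32, 8, 26, c, 14), (32, 8, 27, x, 23), (32, 8, 27, x, 6), (4, 15, 29, n, 1), (4, 4, 29, n, 1), (4, 5, 29, n, 1)}
Filtering on F > 4 leaves {(32, 22, 2, k, 29), (32, 22, 21, k, 29), (32, 22, 26, c, 14), (32, 22, 27, x, 23), (32, 22, 27, x, 6), (32, 27, 2, k, 29), (32, 27, 21, k, 29), (32, 27, 26, c, 14), (32, 27, 27, x, 23), (32, 27, 27, x, 6), (32, 8, 2, k, 29), (32, 8, 21, k, 29), (32, 8, 26, c, 14), (32, 8, 27, x, 23), (32, 8, 27, x, 6)}.
Filtering on C ≠ k leaves {(32, 22, 26, c, 14), (32, 22, 27, x, 23), (32, 22, 27, x, 6), (32, 27, 26, c, 14), (32, 27, 27, x, 23), (32, 27, 27, x, 6), (32, 8, 26, c, 14), (32, 8, 27, x, 23), (32, 8, 27, x, 6)}.
π_{B, E, F} gives {(22, 14, 32), (22, 23, 32), (22, 6, 32), (27, 14, 32), (27, 23, 32), (27, 6, 32), (8, 14, 32), (8, 23, 32), (8, 6, 32)}.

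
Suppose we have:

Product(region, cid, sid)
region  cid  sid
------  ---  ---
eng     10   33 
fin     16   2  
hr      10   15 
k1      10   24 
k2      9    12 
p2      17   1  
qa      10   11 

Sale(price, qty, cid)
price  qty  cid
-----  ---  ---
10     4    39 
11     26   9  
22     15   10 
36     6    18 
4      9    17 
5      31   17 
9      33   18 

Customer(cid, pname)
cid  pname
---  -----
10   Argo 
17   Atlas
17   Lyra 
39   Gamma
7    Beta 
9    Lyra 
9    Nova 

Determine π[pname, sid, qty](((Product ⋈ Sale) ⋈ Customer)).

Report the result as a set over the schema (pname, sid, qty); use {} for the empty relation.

{(Argo, 11, 15), (Argo, 15, 15), (Argo, 24, 15), (Argo, 33, 15), (Atlas, 1, 31), (Atlas, 1, 9), (Lyra, 1, 31), (Lyra, 1, 9), (Lyra, 12, 26), (Nova, 12, 26)}

Joining Product and Sale on cid yields {(eng, 10, 33, 22, 15), (hr, 10, 15, 22, 15), (k1, 10, 24, 22, 15), (k2, 9, 12, 11, 26), (p2, 17, 1, 4, 9), (p2, 17, 1, 5, 31), (qa, 10, 11, 22, 15)}.
Joining (Product ⋈ Sale) and Customer on cid yields {(eng, 10, 33, 22, 15, Argo), (hr, 10, 15, 22, 15, Argo), (k1, 10, 24, 22, 15, Argo), (k2, 9, 12, 11, 26, Lyra), (k2, 9, 12, 11, 26, Nova), (p2, 17, 1, 4, 9, Atlas), (p2, 17, 1, 4, 9, Lyra), (p2, 17, 1, 5, 31, Atlas), (p2, 17, 1, 5, 31, Lyra), (qa, 10, 11, 22, 15, Argo)}.
Keep only column(s) pname, sid, qty: {(Argo, 11, 15), (Argo, 15, 15), (Argo, 24, 15), (Argo, 33, 15), (Atlas, 1, 31), (Atlas, 1, 9), (Lyra, 1, 31), (Lyra, 1, 9), (Lyra, 12, 26), (Nova, 12, 26)}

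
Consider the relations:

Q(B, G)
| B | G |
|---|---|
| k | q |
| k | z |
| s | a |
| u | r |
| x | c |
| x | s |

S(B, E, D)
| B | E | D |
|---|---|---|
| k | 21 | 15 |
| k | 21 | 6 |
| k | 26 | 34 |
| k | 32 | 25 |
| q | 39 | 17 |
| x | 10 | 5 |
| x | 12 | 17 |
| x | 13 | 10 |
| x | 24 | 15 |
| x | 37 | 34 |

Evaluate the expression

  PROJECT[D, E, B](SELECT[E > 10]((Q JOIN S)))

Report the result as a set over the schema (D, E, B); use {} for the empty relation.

{(10, 13, x), (15, 21, k), (15, 24, x), (17, 12, x), (25, 32, k), (34, 26, k), (34, 37, x), (6, 21, k)}

Q ⋈ S (natural join on B): {(k, q, 21, 15), (k, q, 21, 6), (k, q, 26, 34), (k, q, 32, 25), (k, z, 21, 15), (k, z, 21, 6), (k, z, 26, 34), (k, z, 32, 25), (x, c, 10, 5), (x, c, 12, 17), (x, c, 13, 10), (x, c, 24, 15), (x, c, 37, 34), (x, s, 10, 5), (x, s, 12, 17), (x, s, 13, 10), (x, s, 24, 15), (x, s, 37, 34)}
Apply σ_{E > 10}; surviving tuples: {(k, q, 21, 15), (k, q, 21, 6), (k, q, 26, 34), (k, q, 32, 25), (k, z, 21, 15), (k, z, 21, 6), (k, z, 26, 34), (k, z, 32, 25), (x, c, 12, 17), (x, c, 13, 10), (x, c, 24, 15), (x, c, 37, 34), (x, s, 12, 17), (x, s, 13, 10), (x, s, 24, 15), (x, s, 37, 34)}
π_{D, E, B} gives {(10, 13, x), (15, 21, k), (15, 24, x), (17, 12, x), (25, 32, k), (34, 26, k), (34, 37, x), (6, 21, k)} (8 duplicate(s) eliminated).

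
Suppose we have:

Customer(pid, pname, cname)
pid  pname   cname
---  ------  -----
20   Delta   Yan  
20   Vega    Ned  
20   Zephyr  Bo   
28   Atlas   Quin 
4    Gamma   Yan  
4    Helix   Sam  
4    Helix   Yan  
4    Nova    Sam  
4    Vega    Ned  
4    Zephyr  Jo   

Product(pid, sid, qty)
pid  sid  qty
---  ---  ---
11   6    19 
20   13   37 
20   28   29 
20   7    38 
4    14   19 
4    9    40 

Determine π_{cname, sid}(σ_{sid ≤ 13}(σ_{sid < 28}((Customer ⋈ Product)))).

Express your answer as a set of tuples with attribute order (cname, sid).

{(Bo, 13), (Bo, 7), (Jo, 9), (Ned, 13), (Ned, 7), (Ned, 9), (Sam, 9), (Yan, 13), (Yan, 7), (Yan, 9)}

Customer ⋈ Product (natural join on pid): {(20, Delta, Yan, 13, 37), (20, Delta, Yan, 28, 29), (20, Delta, Yan, 7, 38), (20, Vega, Ned, 13, 37), (20, Vega, Ned, 28, 29), (20, Vega, Ned, 7, 38), (20, Zephyr, Bo, 13, 37), (20, Zephyr, Bo, 28, 29), (20, Zephyr, Bo, 7, 38), (4, Gamma, Yan, 14, 19), (4, Gamma, Yan, 9, 40), (4, Helix, Sam, 14, 19), (4, Helix, Sam, 9, 40), (4, Helix, Yan, 14, 19), (4, Helix, Yan, 9, 40), (4, Nova, Sam, 14, 19), (4, Nova, Sam, 9, 40), (4, Vega, Ned, 14, 19), (4, Vega, Ned, 9, 40), (4, Zephyr, Jo, 14, 19), (4, Zephyr, Jo, 9, 40)}
Apply σ_{sid < 28}; surviving tuples: {(20, Delta, Yan, 13, 37), (20, Delta, Yan, 7, 38), (20, Vega, Ned, 13, 37), (20, Vega, Ned, 7, 38), (20, Zephyr, Bo, 13, 37), (20, Zephyr, Bo, 7, 38), (4, Gamma, Yan, 14, 19), (4, Gamma, Yan, 9, 40), (4, Helix, Sam, 14, 19), (4, Helix, Sam, 9, 40), (4, Helix, Yan, 14, 19), (4, Helix, Yan, 9, 40), (4, Nova, Sam, 14, 19), (4, Nova, Sam, 9, 40), (4, Vega, Ned, 14, 19), (4, Vega, Ned, 9, 40), (4, Zephyr, Jo, 14, 19), (4, Zephyr, Jo, 9, 40)}
Apply σ_{sid ≤ 13}; surviving tuples: {(20, Delta, Yan, 13, 37), (20, Delta, Yan, 7, 38), (20, Vega, Ned, 13, 37), (20, Vega, Ned, 7, 38), (20, Zephyr, Bo, 13, 37), (20, Zephyr, Bo, 7, 38), (4, Gamma, Yan, 9, 40), (4, Helix, Sam, 9, 40), (4, Helix, Yan, 9, 40), (4, Nova, Sam, 9, 40), (4, Vega, Ned, 9, 40), (4, Zephyr, Jo, 9, 40)}
π_{cname, sid} gives {(Bo, 13), (Bo, 7), (Jo, 9), (Ned, 13), (Ned, 7), (Ned, 9), (Sam, 9), (Yan, 13), (Yan, 7), (Yan, 9)} (2 duplicate(s) eliminated).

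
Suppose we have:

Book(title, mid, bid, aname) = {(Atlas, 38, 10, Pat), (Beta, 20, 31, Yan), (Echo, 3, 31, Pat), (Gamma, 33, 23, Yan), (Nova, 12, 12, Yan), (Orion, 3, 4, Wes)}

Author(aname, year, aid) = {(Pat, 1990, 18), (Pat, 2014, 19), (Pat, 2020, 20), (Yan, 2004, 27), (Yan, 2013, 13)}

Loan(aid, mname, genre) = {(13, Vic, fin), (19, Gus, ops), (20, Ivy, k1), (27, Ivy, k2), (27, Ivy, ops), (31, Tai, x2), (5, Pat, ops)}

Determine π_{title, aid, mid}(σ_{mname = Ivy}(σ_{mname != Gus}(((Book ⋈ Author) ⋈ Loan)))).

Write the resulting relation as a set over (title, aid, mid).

{(Atlas, 20, 38), (Beta, 27, 20), (Echo, 20, 3), (Gamma, 27, 33), (Nova, 27, 12)}

Joining Book and Author on aname yields {(Atlas, 38, 10, Pat, 1990, 18), (Atlas, 38, 10, Pat, 2014, 19), (Atlas, 38, 10, Pat, 2020, 20), (Beta, 20, 31, Yan, 2004, 27), (Beta, 20, 31, Yan, 2013, 13), (Echo, 3, 31, Pat, 1990, 18), (Echo, 3, 31, Pat, 2014, 19), (Echo, 3, 31, Pat, 2020, 20), (Gamma, 33, 23, Yan, 2004, 27), (Gamma, 33, 23, Yan, 2013, 13), (Nova, 12, 12, Yan, 2004, 27), (Nova, 12, 12, Yan, 2013, 13)}.
Joining (Book ⋈ Author) and Loan on aid yields {(Atlas, 38, 10, Pat, 2014, 19, Gus, ops), (Atlas, 38, 10, Pat, 2020, 20, Ivy, k1), (Beta, 20, 31, Yan, 2004, 27, Ivy, k2), (Beta, 20, 31, Yan, 2004, 27, Ivy, ops), (Beta, 20, 31, Yan, 2013, 13, Vic, fin), (Echo, 3, 31, Pat, 2014, 19, Gus, ops), (Echo, 3, 31, Pat, 2020, 20, Ivy, k1), (Gamma, 33, 23, Yan, 2004, 27, Ivy, k2), (Gamma, 33, 23, Yan, 2004, 27, Ivy, ops), (Gamma, 33, 23, Yan, 2013, 13, Vic, fin), (Nova, 12, 12, Yan, 2004, 27, Ivy, k2), (Nova, 12, 12, Yan, 2004, 27, Ivy, ops), (Nova, 12, 12, Yan, 2013, 13, Vic, fin)}.
Selection mname != Gus: {(Atlas, 38, 10, Pat, 2020, 20, Ivy, k1), (Beta, 20, 31, Yan, 2004, 27, Ivy, k2), (Beta, 20, 31, Yan, 2004, 27, Ivy, ops), (Beta, 20, 31, Yan, 2013, 13, Vic, fin), (Echo, 3, 31, Pat, 2020, 20, Ivy, k1), (Gamma, 33, 23, Yan, 2004, 27, Ivy, k2), (Gamma, 33, 23, Yan, 2004, 27, Ivy, ops), (Gamma, 33, 23, Yan, 2013, 13, Vic, fin), (Nova, 12, 12, Yan, 2004, 27, Ivy, k2), (Nova, 12, 12, Yan, 2004, 27, Ivy, ops), (Nova, 12, 12, Yan, 2013, 13, Vic, fin)}
Selection mname = Ivy: {(Atlas, 38, 10, Pat, 2020, 20, Ivy, k1), (Beta, 20, 31, Yan, 2004, 27, Ivy, k2), (Beta, 20, 31, Yan, 2004, 27, Ivy, ops), (Echo, 3, 31, Pat, 2020, 20, Ivy, k1), (Gamma, 33, 23, Yan, 2004, 27, Ivy, k2), (Gamma, 33, 23, Yan, 2004, 27, Ivy, ops), (Nova, 12, 12, Yan, 2004, 27, Ivy, k2), (Nova, 12, 12, Yan, 2004, 27, Ivy, ops)}
Projecting to title, aid, mid (3 duplicate(s) eliminated): {(Atlas, 20, 38), (Beta, 27, 20), (Echo, 20, 3), (Gamma, 27, 33), (Nova, 27, 12)}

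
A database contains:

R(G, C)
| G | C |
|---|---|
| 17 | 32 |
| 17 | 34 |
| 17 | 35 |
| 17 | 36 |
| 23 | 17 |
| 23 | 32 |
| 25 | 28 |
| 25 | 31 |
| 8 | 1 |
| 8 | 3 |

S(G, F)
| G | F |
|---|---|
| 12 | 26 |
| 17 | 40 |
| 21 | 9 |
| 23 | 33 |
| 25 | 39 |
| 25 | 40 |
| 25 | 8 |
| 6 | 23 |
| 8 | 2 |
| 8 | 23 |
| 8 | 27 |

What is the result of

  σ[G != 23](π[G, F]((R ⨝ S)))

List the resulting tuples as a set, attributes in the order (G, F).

{(17, 40), (25, 39), (25, 40), (25, 8), (8, 2), (8, 23), (8, 27)}

R ⋈ S (natural join on G): {(17, 32, 40), (17, 34, 40), (17, 35, 40), (17, 36, 40), (23, 17, 33), (23, 32, 33), (25, 28, 39), (25, 28, 40), (25, 28, 8), (25, 31, 39), (25, 31, 40), (25, 31, 8), (8, 1, 2), (8, 1, 23), (8, 1, 27), (8, 3, 2), (8, 3, 23), (8, 3, 27)}
π_{G, F} gives {(17, 40), (23, 33), (25, 39), (25, 40), (25, 8), (8, 2), (8, 23), (8, 27)} (10 duplicate(s) eliminated).
σ[G != 23]: keep tuples satisfying G != 23 → {(17, 40), (25, 39), (25, 40), (25, 8), (8, 2), (8, 23), (8, 27)}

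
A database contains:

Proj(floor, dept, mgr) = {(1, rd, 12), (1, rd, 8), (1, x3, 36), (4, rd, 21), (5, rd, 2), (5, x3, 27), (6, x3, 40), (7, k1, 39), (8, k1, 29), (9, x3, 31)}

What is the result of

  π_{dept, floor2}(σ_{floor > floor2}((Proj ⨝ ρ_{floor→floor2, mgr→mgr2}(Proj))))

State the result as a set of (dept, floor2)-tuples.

ρ[floor→floor2, mgr→mgr2]: schema becomes (floor2, dept, mgr2); tuples unchanged.
Proj ⋈ ρ_{floor→floor2, mgr→mgr2}(Proj) (natural join on dept): {(1, rd, 12, 1, 12), (1, rd, 12, 1, 8), (1, rd, 12, 4, 21), (1, rd, 12, 5, 2), (1, rd, 8, 1, 12), (1, rd, 8, 1, 8), (1, rd, 8, 4, 21), (1, rd, 8, 5, 2), (1, x3, 36, 1, 36), (1, x3, 36, 5, 27), (1, x3, 36, 6, 40), (1, x3, 36, 9, 31), (4, rd, 21, 1, 12), (4, rd, 21, 1, 8), (4, rd, 21, 4, 21), (4, rd, 21, 5, 2), (5, rd, 2, 1, 12), (5, rd, 2, 1, 8), (5, rd, 2, 4, 21), (5, rd, 2, 5, 2), (5, x3, 27, 1, 36), (5, x3, 27, 5, 27), (5, x3, 27, 6, 40), (5, x3, 27, 9, 31), (6, x3, 40, 1, 36), (6, x3, 40, 5, 27), (6, x3, 40, 6, 40), (6, x3, 40, 9, 31), (7, k1, 39, 7, 39), (7, k1, 39, 8, 29), (8, k1, 29, 7, 39), (8, k1, 29, 8, 29), (9, x3, 31, 1, 36), (9, x3, 31, 5, 27), (9, x3, 31, 6, 40), (9, x3, 31, 9, 31)}
Filtering on floor > floor2 leaves {(4, rd, 21, 1, 12), (4, rd, 21, 1, 8), (5, rd, 2, 1, 12), (5, rd, 2, 1, 8), (5, rd, 2, 4, 21), (5, x3, 27, 1, 36), (6, x3, 40, 1, 36), (6, x3, 40, 5, 27), (8, k1, 29, 7, 39), (9, x3, 31, 1, 36), (9, x3, 31, 5, 27), (9, x3, 31, 6, 40)}.
π_{dept, floor2} gives {(k1, 7), (rd, 1), (rd, 4), (x3, 1), (x3, 5), (x3, 6)} (6 duplicate(s) eliminated).

{(k1, 7), (rd, 1), (rd, 4), (x3, 1), (x3, 5), (x3, 6)}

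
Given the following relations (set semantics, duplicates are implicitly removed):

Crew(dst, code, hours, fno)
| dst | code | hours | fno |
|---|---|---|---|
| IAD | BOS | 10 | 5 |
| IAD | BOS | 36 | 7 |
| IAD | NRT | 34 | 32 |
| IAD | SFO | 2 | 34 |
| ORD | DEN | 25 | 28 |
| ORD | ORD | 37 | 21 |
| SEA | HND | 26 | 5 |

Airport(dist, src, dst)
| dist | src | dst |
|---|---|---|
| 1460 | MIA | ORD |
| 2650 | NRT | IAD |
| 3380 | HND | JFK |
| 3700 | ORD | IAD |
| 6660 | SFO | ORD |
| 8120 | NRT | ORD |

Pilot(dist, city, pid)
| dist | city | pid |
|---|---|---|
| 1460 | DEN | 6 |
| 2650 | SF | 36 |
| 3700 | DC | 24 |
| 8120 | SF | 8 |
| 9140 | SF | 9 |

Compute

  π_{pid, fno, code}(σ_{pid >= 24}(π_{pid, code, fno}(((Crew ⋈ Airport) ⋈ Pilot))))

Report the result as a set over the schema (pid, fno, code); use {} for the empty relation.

Joining Crew and Airport on dst yields {(IAD, BOS, 10, 5, 2650, NRT), (IAD, BOS, 10, 5, 3700, ORD), (IAD, BOS, 36, 7, 2650, NRT), (IAD, BOS, 36, 7, 3700, ORD), (IAD, NRT, 34, 32, 2650, NRT), (IAD, NRT, 34, 32, 3700, ORD), (IAD, SFO, 2, 34, 2650, NRT), (IAD, SFO, 2, 34, 3700, ORD), (ORD, DEN, 25, 28, 1460, MIA), (ORD, DEN, 25, 28, 6660, SFO), (ORD, DEN, 25, 28, 8120, NRT), (ORD, ORD, 37, 21, 1460, MIA), (ORD, ORD, 37, 21, 6660, SFO), (ORD, ORD, 37, 21, 8120, NRT)}.
Joining (Crew ⋈ Airport) and Pilot on dist yields {(IAD, BOS, 10, 5, 2650, NRT, SF, 36), (IAD, BOS, 10, 5, 3700, ORD, DC, 24), (IAD, BOS, 36, 7, 2650, NRT, SF, 36), (IAD, BOS, 36, 7, 3700, ORD, DC, 24), (IAD, NRT, 34, 32, 2650, NRT, SF, 36), (IAD, NRT, 34, 32, 3700, ORD, DC, 24), (IAD, SFO, 2, 34, 2650, NRT, SF, 36), (IAD, SFO, 2, 34, 3700, ORD, DC, 24), (ORD, DEN, 25, 28, 1460, MIA, DEN, 6), (ORD, DEN, 25, 28, 8120, NRT, SF, 8), (ORD, ORD, 37, 21, 1460, MIA, DEN, 6), (ORD, ORD, 37, 21, 8120, NRT, SF, 8)}.
π_{pid, code, fno} gives {(24, BOS, 5), (24, BOS, 7), (24, NRT, 32), (24, SFO, 34), (36, BOS, 5), (36, BOS, 7), (36, NRT, 32), (36, SFO, 34), (6, DEN, 28), (6, ORD, 21), (8, DEN, 28), (8, ORD, 21)}.
σ[pid >= 24]: keep tuples satisfying pid >= 24 → {(24, BOS, 5), (24, BOS, 7), (24, NRT, 32), (24, SFO, 34), (36, BOS, 5), (36, BOS, 7), (36, NRT, 32), (36, SFO, 34)}
π_{pid, fno, code} gives {(24, 32, NRT), (24, 34, SFO), (24, 5, BOS), (24, 7, BOS), (36, 32, NRT), (36, 34, SFO), (36, 5, BOS), (36, 7, BOS)}.

{(24, 32, NRT), (24, 34, SFO), (24, 5, BOS), (24, 7, BOS), (36, 32, NRT), (36, 34, SFO), (36, 5, BOS), (36, 7, BOS)}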